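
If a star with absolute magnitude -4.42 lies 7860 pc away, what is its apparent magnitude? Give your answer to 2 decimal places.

m = M + 5 log₁₀ d − 5 = -4.42 + 5·3.8954 − 5 = 10.057

m ≈ 10.06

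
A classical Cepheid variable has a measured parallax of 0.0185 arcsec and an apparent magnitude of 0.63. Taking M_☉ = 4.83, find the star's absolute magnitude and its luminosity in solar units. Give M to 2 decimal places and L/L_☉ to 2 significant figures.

d = 1/p = 1/0.0185″ = 54.05 pc
M = m − 5 log₁₀ d + 5 = 0.63 − 5·1.7328 + 5 = -3.034
M − M_☉ = -3.034 − 4.83 = -7.864
L/L_☉ = 10^(−0.4 × -7.864) = 1398

M ≈ -3.03; L/L_☉ ≈ 1400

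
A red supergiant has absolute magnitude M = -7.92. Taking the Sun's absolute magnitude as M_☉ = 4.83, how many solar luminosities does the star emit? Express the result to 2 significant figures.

M − M_☉ = -7.92 − 4.83 = -12.750
L/L_☉ = 10^(−0.4 (M − M_☉)) = 10^5.100 = 125900

L/L_☉ ≈ 130000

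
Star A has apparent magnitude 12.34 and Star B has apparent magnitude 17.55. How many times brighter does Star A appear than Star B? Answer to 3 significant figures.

Magnitude difference = -5.21
Flux ratio = 10^(−0.4 Δm) = 10^(−0.4 × -5.21) = 10^2.084 = 121.3

121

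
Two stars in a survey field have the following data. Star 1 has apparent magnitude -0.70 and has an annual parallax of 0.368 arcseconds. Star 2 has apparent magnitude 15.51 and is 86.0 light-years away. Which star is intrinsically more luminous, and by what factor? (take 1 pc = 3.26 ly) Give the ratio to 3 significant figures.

Star 1: d = 1/p = 1/0.368″ = 2.717 pc
Star 1: M = m − 5 log₁₀ d + 5 = -0.70 − 5·0.4342 + 5 = 2.129
Star 2: d = 86.0 ly / 3.26 = 26.38 pc
Star 2: M = m − 5 log₁₀ d + 5 = 15.51 − 5·1.4213 + 5 = 13.404
ΔM = M_1 − M_2 = 2.129 − (13.404) = -11.274; smaller M is more luminous → Star 1.
L ratio = 10^(0.4 |ΔM|) = 10^4.510 = 32340

Star 1 is more luminous, by a factor of 32300.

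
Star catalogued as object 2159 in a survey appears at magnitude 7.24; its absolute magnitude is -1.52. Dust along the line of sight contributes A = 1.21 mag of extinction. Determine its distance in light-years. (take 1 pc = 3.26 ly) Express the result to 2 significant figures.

m − M = 5 log₁₀(d/10 pc) + A  ⇒  7.24 − (-1.52) − 1.21 = 5 log₁₀(d/10)
7.550 = 5 log₁₀(d/10)
log₁₀ d = (m − M − A)/5 + 1 = 2.5100
d = 10^2.5100 = 323.6 pc
= 1055 ly

d ≈ 1100 ly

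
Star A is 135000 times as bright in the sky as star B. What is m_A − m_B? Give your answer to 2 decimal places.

Pogson: Δm = −2.5 log₁₀(ratio) = −2.5 log₁₀(135000) = −2.5 × 5.1303 = -12.826
Star A is brighter, so it has the smaller magnitude: the difference is negative.

m_A − m_B ≈ -12.83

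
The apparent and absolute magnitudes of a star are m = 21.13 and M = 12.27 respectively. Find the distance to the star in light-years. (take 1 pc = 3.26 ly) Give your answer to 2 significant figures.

Distance modulus: m − M = 21.13 − (12.27) = 8.860
m − M = 5 log₁₀ d − 5
log₁₀ d = (m − M)/5 + 1 = 2.7720
d = 10^2.7720 = 591.6 pc
= 1928 ly

d ≈ 1900 ly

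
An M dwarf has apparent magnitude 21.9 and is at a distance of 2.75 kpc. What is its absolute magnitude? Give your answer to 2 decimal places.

d = 2.75 kpc = 2750 pc
5 log₁₀(d/10 pc) = 5 log₁₀(2750) − 5 = 12.197
M = m − 5 log₁₀(d/10) = 21.9 − 12.197 = 9.703

M ≈ 9.70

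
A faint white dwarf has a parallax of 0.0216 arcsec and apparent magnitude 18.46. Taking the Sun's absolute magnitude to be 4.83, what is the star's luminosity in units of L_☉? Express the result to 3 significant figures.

d = 1/p = 1/0.0216″ = 46.30 pc
M = m − 5 log₁₀ d + 5 = 18.46 − 5·1.6655 + 5 = 15.132
M − M_☉ = 15.132 − 4.83 = 10.302
L/L_☉ = 10^(−0.4 × 10.302) = 7.570×10^-5

L/L_☉ ≈ 7.57×10^-5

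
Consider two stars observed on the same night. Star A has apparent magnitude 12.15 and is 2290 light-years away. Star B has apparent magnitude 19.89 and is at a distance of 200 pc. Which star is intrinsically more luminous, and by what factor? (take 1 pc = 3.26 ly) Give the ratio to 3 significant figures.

Star A is more luminous, by a factor of 15400.

Star A: d = 2290 ly / 3.26 = 702.5 pc
Star A: M = m − 5 log₁₀ d + 5 = 12.15 − 5·2.8466 + 5 = 2.917
Star B: M = m − 5 log₁₀ d + 5 = 19.89 − 5·2.3010 + 5 = 13.385
ΔM = M_A − M_B = 2.917 − (13.385) = -10.468; smaller M is more luminous → Star A.
L ratio = 10^(0.4 |ΔM|) = 10^4.187 = 15390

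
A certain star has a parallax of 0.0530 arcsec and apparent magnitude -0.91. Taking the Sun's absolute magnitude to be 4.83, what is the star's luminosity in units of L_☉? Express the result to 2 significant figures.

L/L_☉ ≈ 700

d = 1/p = 1/0.0530″ = 18.87 pc
M = m − 5 log₁₀ d + 5 = -0.91 − 5·1.2757 + 5 = -2.289
M − M_☉ = -2.289 − 4.83 = -7.119
L/L_☉ = 10^(−0.4 × -7.119) = 703.8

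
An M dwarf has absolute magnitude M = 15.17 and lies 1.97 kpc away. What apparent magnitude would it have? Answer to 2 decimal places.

d = 1.97 kpc = 1970 pc
m = M + 5 log₁₀ d − 5 = 15.17 + 5·3.2945 − 5 = 26.642

m ≈ 26.64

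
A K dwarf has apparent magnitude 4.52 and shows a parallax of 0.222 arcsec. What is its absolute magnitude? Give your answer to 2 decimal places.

M ≈ 6.25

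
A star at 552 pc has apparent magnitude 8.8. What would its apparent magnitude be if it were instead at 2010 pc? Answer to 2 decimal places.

m ≈ 11.61

Flux ∝ 1/d², so Δm = 5 log₁₀(d₂/d₁) = 5 log₁₀(2010/552) = 2.806
m₂ = m₁ + Δm = 8.8 + (2.806) = 11.606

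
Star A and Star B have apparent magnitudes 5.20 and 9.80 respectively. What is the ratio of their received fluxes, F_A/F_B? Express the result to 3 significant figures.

Magnitude difference = -4.60
Flux ratio = 10^(−0.4 Δm) = 10^(−0.4 × -4.60) = 10^1.840 = 69.18

F_A/F_B ≈ 69.2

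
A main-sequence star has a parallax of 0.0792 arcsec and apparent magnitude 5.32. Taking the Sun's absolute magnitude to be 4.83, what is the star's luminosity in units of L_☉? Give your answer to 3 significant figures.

d = 1/p = 1/0.0792″ = 12.63 pc
M = m − 5 log₁₀ d + 5 = 5.32 − 5·1.1013 + 5 = 4.814
M − M_☉ = 4.814 − 4.83 = -0.016
L/L_☉ = 10^(−0.4 × -0.016) = 1.015

L/L_☉ ≈ 1.02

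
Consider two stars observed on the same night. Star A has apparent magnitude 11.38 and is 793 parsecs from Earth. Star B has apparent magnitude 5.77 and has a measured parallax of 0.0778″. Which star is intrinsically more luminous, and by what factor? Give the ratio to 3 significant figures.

Star A is more luminous, by a factor of 21.7.

Star A: M = m − 5 log₁₀ d + 5 = 11.38 − 5·2.8993 + 5 = 1.884
Star B: d = 1/p = 1/0.0778″ = 12.85 pc
Star B: M = m − 5 log₁₀ d + 5 = 5.77 − 5·1.1090 + 5 = 5.225
ΔM = M_A − M_B = 1.884 − (5.225) = -3.341; smaller M is more luminous → Star A.
L ratio = 10^(0.4 |ΔM|) = 10^1.337 = 21.70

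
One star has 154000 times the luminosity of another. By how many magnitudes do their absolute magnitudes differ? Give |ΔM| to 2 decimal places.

|ΔM| ≈ 12.97

Pogson: ΔM = −2.5 log₁₀(ratio) = −2.5 log₁₀(154000) = −2.5 × 5.1875 = -12.969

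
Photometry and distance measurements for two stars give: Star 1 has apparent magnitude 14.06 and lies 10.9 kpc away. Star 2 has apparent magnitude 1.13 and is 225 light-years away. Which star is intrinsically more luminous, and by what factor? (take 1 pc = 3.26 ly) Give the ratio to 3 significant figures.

Star 1: d = 10.9 kpc = 10900 pc
Star 1: M = m − 5 log₁₀ d + 5 = 14.06 − 5·4.0374 + 5 = -1.127
Star 2: d = 225 ly / 3.26 = 69.02 pc
Star 2: M = m − 5 log₁₀ d + 5 = 1.13 − 5·1.8390 + 5 = -3.065
ΔM = M_1 − M_2 = -1.127 − (-3.065) = 1.938; smaller M is more luminous → Star 2.
L ratio = 10^(0.4 |ΔM|) = 10^0.775 = 5.958

Star 2 is more luminous, by a factor of 5.96.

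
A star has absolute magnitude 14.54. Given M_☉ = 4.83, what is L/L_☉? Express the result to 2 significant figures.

L/L_☉ ≈ 1.3×10^-4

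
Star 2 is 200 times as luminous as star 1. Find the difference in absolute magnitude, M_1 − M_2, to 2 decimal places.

M_1 − M_2 ≈ 5.75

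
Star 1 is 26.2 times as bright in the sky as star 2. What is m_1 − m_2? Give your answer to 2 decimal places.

Pogson: Δm = −2.5 log₁₀(ratio) = −2.5 log₁₀(26.2) = −2.5 × 1.4183 = -3.546
Star 1 is brighter, so it has the smaller magnitude: the difference is negative.

m_1 − m_2 ≈ -3.55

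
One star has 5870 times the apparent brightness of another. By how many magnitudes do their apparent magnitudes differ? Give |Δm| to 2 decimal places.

|Δm| ≈ 9.42

Pogson: Δm = −2.5 log₁₀(ratio) = −2.5 log₁₀(5870) = −2.5 × 3.7686 = -9.422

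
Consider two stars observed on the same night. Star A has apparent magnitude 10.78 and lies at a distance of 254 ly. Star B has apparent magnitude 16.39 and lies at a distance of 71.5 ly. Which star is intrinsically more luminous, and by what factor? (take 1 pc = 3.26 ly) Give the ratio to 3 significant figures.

Star A: d = 254 ly / 3.26 = 77.91 pc
Star A: M = m − 5 log₁₀ d + 5 = 10.78 − 5·1.8916 + 5 = 6.322
Star B: d = 71.5 ly / 3.26 = 21.93 pc
Star B: M = m − 5 log₁₀ d + 5 = 16.39 − 5·1.3411 + 5 = 14.685
ΔM = M_A − M_B = 6.322 − (14.685) = -8.363; smaller M is more luminous → Star A.
L ratio = 10^(0.4 |ΔM|) = 10^3.345 = 2213

Star A is more luminous, by a factor of 2210.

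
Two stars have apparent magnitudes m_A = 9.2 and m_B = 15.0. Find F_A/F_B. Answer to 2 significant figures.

Δm = 9.2 − (15.0) = -5.8
Flux ratio = 10^(−0.4 Δm) = 10^(−0.4 × -5.8) = 10^2.320 = 208.9

F_A/F_B ≈ 210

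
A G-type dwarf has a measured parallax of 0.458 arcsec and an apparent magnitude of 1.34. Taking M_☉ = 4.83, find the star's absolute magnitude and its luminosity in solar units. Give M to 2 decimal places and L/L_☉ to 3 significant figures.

d = 1/p = 1/0.458″ = 2.183 pc
M = m − 5 log₁₀ d + 5 = 1.34 − 5·0.3391 + 5 = 4.644
M − M_☉ = 4.644 − 4.83 = -0.186
L/L_☉ = 10^(−0.4 × -0.186) = 1.187

M ≈ 4.64; L/L_☉ ≈ 1.19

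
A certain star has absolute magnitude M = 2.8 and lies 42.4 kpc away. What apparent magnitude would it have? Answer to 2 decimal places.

d = 42.4 kpc = 42400 pc
m = M + 5 log₁₀ d − 5 = 2.8 + 5·4.6274 − 5 = 20.937

m ≈ 20.94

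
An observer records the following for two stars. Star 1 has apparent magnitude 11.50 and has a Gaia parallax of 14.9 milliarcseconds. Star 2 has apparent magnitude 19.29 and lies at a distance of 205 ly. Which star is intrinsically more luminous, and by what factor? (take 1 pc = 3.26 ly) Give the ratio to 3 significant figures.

Star 1 is more luminous, by a factor of 1490.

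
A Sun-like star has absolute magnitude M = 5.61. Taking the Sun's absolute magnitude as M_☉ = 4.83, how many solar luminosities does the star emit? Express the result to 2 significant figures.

L/L_☉ ≈ 0.49

M − M_☉ = 5.61 − 4.83 = 0.780
L/L_☉ = 10^(−0.4 (M − M_☉)) = 10^-0.312 = 0.4875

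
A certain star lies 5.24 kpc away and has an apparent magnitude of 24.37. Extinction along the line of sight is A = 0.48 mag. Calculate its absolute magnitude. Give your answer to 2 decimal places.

M ≈ 10.29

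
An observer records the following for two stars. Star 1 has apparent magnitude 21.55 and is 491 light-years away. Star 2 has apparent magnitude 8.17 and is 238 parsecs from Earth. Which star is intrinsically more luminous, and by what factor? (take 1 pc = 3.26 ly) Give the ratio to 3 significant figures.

Star 2 is more luminous, by a factor of 562000.

Star 1: d = 491 ly / 3.26 = 150.6 pc
Star 1: M = m − 5 log₁₀ d + 5 = 21.55 − 5·2.1779 + 5 = 15.661
Star 2: M = m − 5 log₁₀ d + 5 = 8.17 − 5·2.3766 + 5 = 1.287
ΔM = M_1 − M_2 = 15.661 − (1.287) = 14.374; smaller M is more luminous → Star 2.
L ratio = 10^(0.4 |ΔM|) = 10^5.749 = 561600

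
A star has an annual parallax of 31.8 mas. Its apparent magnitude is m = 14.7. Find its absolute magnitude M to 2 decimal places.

M ≈ 12.21

p = 31.8 mas = 0.0318″ → d = 1/p = 31.45 pc
5 log₁₀(d/10 pc) = 5 log₁₀(31.45) − 5 = 2.488
M = m − 5 log₁₀(d/10) = 14.7 − 2.488 = 12.212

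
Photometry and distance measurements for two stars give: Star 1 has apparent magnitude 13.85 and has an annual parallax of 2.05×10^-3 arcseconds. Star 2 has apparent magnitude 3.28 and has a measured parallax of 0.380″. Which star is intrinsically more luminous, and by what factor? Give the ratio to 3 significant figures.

Star 1 is more luminous, by a factor of 2.03.

Star 1: d = 1/p = 1/2.05×10^-3″ = 487.8 pc
Star 1: M = m − 5 log₁₀ d + 5 = 13.85 − 5·2.6882 + 5 = 5.409
Star 2: d = 1/p = 1/0.380″ = 2.632 pc
Star 2: M = m − 5 log₁₀ d + 5 = 3.28 − 5·0.4202 + 5 = 6.179
ΔM = M_1 − M_2 = 5.409 − (6.179) = -0.770; smaller M is more luminous → Star 1.
L ratio = 10^(0.4 |ΔM|) = 10^0.308 = 2.033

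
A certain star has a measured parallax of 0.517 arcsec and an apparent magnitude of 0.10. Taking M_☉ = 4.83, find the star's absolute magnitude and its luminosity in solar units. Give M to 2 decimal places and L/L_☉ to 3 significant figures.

M ≈ 3.67; L/L_☉ ≈ 2.92

d = 1/p = 1/0.517″ = 1.934 pc
M = m − 5 log₁₀ d + 5 = 0.10 − 5·0.2865 + 5 = 3.667
M − M_☉ = 3.667 − 4.83 = -1.163
L/L_☉ = 10^(−0.4 × -1.163) = 2.918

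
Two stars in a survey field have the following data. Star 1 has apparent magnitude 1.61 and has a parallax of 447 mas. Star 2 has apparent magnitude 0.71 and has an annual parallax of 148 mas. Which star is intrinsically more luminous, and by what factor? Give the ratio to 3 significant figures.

Star 1: p = 447 mas = 0.447″ → d = 1/p = 2.237 pc
Star 1: M = m − 5 log₁₀ d + 5 = 1.61 − 5·0.3497 + 5 = 4.862
Star 2: p = 148 mas = 0.148″ → d = 1/p = 6.757 pc
Star 2: M = m − 5 log₁₀ d + 5 = 0.71 − 5·0.8297 + 5 = 1.561
ΔM = M_1 − M_2 = 4.862 − (1.561) = 3.300; smaller M is more luminous → Star 2.
L ratio = 10^(0.4 |ΔM|) = 10^1.320 = 20.90

Star 2 is more luminous, by a factor of 20.9.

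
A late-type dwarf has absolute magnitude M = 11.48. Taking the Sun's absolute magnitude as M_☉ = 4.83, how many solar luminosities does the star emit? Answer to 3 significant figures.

L/L_☉ ≈ 2.19×10^-3

M − M_☉ = 11.48 − 4.83 = 6.650
L/L_☉ = 10^(−0.4 (M − M_☉)) = 10^-2.660 = 2.188×10^-3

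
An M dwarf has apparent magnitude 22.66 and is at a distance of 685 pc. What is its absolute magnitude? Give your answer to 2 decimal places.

M ≈ 13.48

5 log₁₀(d/10 pc) = 5 log₁₀(685.0) − 5 = 9.178
M = m − 5 log₁₀(d/10) = 22.66 − 9.178 = 13.482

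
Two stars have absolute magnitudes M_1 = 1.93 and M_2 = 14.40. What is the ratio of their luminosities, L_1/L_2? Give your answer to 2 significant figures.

L_1/L_2 ≈ 97000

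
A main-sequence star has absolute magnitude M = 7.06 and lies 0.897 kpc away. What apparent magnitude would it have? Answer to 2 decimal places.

m ≈ 16.82

d = 0.897 kpc = 897.0 pc
m = M + 5 log₁₀ d − 5 = 7.06 + 5·2.9528 − 5 = 16.824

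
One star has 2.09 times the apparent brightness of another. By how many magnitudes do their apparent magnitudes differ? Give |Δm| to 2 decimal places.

Pogson: Δm = −2.5 log₁₀(ratio) = −2.5 log₁₀(2.09) = −2.5 × 0.3201 = -0.800

|Δm| ≈ 0.80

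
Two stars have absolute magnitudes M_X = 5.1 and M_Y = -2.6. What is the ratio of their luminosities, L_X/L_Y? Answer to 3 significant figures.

L_X/L_Y ≈ 8.32×10^-4

ΔM = M_X − M_Y = 7.7
L_X/L_Y = 10^(−0.4 ΔM) = 10^-3.080 = 8.318×10^-4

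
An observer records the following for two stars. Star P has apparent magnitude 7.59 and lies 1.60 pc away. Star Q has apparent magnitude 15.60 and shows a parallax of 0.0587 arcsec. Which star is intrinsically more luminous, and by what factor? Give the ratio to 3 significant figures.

Star P: M = m − 5 log₁₀ d + 5 = 7.59 − 5·0.2041 + 5 = 11.569
Star Q: d = 1/p = 1/0.0587″ = 17.04 pc
Star Q: M = m − 5 log₁₀ d + 5 = 15.60 − 5·1.2314 + 5 = 14.443
ΔM = M_P − M_Q = 11.569 − (14.443) = -2.874; smaller M is more luminous → Star P.
L ratio = 10^(0.4 |ΔM|) = 10^1.150 = 14.11

Star P is more luminous, by a factor of 14.1.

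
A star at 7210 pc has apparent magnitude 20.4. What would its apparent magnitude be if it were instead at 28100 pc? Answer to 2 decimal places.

m ≈ 23.35

Flux ∝ 1/d², so Δm = 5 log₁₀(d₂/d₁) = 5 log₁₀(28100/7210) = 2.954
m₂ = m₁ + Δm = 20.4 + (2.954) = 23.354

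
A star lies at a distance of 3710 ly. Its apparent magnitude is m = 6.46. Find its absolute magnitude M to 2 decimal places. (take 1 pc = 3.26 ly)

d = 3710 ly / 3.26 = 1138 pc
5 log₁₀(d/10 pc) = 5 log₁₀(1138) − 5 = 10.281
M = m − 5 log₁₀(d/10) = 6.46 − 10.281 = -3.821

M ≈ -3.82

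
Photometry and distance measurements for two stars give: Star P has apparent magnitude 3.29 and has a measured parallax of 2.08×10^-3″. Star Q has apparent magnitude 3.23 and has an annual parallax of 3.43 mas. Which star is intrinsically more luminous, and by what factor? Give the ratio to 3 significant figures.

Star P: d = 1/p = 1/2.08×10^-3″ = 480.8 pc
Star P: M = m − 5 log₁₀ d + 5 = 3.29 − 5·2.6819 + 5 = -5.120
Star Q: p = 3.43 mas = 3.43×10^-3″ → d = 1/p = 291.5 pc
Star Q: M = m − 5 log₁₀ d + 5 = 3.23 − 5·2.4647 + 5 = -4.094
ΔM = M_P − M_Q = -5.120 − (-4.094) = -1.026; smaller M is more luminous → Star P.
L ratio = 10^(0.4 |ΔM|) = 10^0.410 = 2.573

Star P is more luminous, by a factor of 2.57.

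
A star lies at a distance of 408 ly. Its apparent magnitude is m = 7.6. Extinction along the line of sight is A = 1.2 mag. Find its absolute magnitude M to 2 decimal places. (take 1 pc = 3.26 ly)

d = 408 ly / 3.26 = 125.2 pc
5 log₁₀(d/10 pc) = 5 log₁₀(125.2) − 5 = 5.487
M = m − 5 log₁₀(d/10) − A = 7.6 − 5.487 − 1.2 = 0.913

M ≈ 0.91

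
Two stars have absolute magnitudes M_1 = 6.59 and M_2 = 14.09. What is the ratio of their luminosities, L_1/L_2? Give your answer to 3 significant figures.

L_1/L_2 ≈ 1000

ΔM = M_1 − M_2 = -7.50
L_1/L_2 = 10^(−0.4 ΔM) = 10^3.000 = 1000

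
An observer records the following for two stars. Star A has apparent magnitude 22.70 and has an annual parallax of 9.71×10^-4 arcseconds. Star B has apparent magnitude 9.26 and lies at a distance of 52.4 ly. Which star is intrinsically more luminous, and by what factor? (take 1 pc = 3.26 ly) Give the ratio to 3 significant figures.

Star B is more luminous, by a factor of 57.9.

Star A: d = 1/p = 1/9.71×10^-4″ = 1030 pc
Star A: M = m − 5 log₁₀ d + 5 = 22.70 − 5·3.0128 + 5 = 12.636
Star B: d = 52.4 ly / 3.26 = 16.07 pc
Star B: M = m − 5 log₁₀ d + 5 = 9.26 − 5·1.2061 + 5 = 8.229
ΔM = M_A − M_B = 12.636 − (8.229) = 4.407; smaller M is more luminous → Star B.
L ratio = 10^(0.4 |ΔM|) = 10^1.763 = 57.90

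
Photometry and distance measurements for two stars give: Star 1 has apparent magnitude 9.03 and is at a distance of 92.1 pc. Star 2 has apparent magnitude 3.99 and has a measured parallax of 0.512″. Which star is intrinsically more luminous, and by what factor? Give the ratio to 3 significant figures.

Star 1 is more luminous, by a factor of 21.4.

Star 1: M = m − 5 log₁₀ d + 5 = 9.03 − 5·1.9643 + 5 = 4.209
Star 2: d = 1/p = 1/0.512″ = 1.953 pc
Star 2: M = m − 5 log₁₀ d + 5 = 3.99 − 5·0.2907 + 5 = 7.536
ΔM = M_1 − M_2 = 4.209 − (7.536) = -3.328; smaller M is more luminous → Star 1.
L ratio = 10^(0.4 |ΔM|) = 10^1.331 = 21.43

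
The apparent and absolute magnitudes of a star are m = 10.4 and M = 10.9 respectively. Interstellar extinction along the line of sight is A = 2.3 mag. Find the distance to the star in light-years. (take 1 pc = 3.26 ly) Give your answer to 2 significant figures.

d ≈ 9.0 ly

m − M = 5 log₁₀(d/10 pc) + A  ⇒  10.4 − (10.9) − 2.3 = 5 log₁₀(d/10)
-2.800 = 5 log₁₀(d/10)
log₁₀ d = (m − M − A)/5 + 1 = 0.4400
d = 10^0.4400 = 2.754 pc
= 8.979 ly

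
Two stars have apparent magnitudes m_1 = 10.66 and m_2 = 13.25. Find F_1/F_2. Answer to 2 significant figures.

Δm = 10.66 − (13.25) = -2.59
Flux ratio = 10^(−0.4 Δm) = 10^(−0.4 × -2.59) = 10^1.036 = 10.86

F_1/F_2 ≈ 11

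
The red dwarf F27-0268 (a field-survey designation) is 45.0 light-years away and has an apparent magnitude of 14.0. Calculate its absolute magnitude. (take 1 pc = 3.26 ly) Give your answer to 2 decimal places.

d = 45.0 ly / 3.26 = 13.80 pc
5 log₁₀(d/10 pc) = 5 log₁₀(13.80) − 5 = 0.700
M = m − 5 log₁₀(d/10) = 14.0 − 0.700 = 13.300

M ≈ 13.30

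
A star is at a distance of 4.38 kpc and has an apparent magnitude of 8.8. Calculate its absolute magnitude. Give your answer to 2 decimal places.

d = 4.38 kpc = 4380 pc
5 log₁₀(d/10 pc) = 5 log₁₀(4380) − 5 = 13.207
M = m − 5 log₁₀(d/10) = 8.8 − 13.207 = -4.407

M ≈ -4.41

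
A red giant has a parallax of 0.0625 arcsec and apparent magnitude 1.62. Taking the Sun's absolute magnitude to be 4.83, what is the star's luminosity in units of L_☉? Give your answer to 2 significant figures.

L/L_☉ ≈ 49

d = 1/p = 1/0.0625″ = 16.00 pc
M = m − 5 log₁₀ d + 5 = 1.62 − 5·1.2041 + 5 = 0.599
M − M_☉ = 0.599 − 4.83 = -4.231
L/L_☉ = 10^(−0.4 × -4.231) = 49.23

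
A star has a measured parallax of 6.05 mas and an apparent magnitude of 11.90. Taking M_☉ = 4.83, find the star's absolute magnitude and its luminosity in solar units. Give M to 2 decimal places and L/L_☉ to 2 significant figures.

d = 1/p = 1000/6.05 mas = 165.3 pc
M = m − 5 log₁₀ d + 5 = 11.90 − 5·2.2182 + 5 = 5.809
M − M_☉ = 5.809 − 4.83 = 0.979
L/L_☉ = 10^(−0.4 × 0.979) = 0.4060

M ≈ 5.81; L/L_☉ ≈ 0.41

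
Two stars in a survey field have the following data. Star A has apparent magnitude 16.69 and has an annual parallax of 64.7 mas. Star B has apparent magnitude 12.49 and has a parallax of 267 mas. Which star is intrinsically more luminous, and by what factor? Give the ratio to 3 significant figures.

Star B is more luminous, by a factor of 2.81.

Star A: p = 64.7 mas = 0.0647″ → d = 1/p = 15.46 pc
Star A: M = m − 5 log₁₀ d + 5 = 16.69 − 5·1.1891 + 5 = 15.745
Star B: p = 267 mas = 0.267″ → d = 1/p = 3.745 pc
Star B: M = m − 5 log₁₀ d + 5 = 12.49 − 5·0.5735 + 5 = 14.623
ΔM = M_A − M_B = 15.745 − (14.623) = 1.122; smaller M is more luminous → Star B.
L ratio = 10^(0.4 |ΔM|) = 10^0.449 = 2.811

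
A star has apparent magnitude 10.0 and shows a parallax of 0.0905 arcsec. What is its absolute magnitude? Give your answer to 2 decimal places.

M ≈ 9.78

d = 1/p = 1/0.0905″ = 11.05 pc
5 log₁₀(d/10 pc) = 5 log₁₀(11.05) − 5 = 0.217
M = m − 5 log₁₀(d/10) = 10.0 − 0.217 = 9.783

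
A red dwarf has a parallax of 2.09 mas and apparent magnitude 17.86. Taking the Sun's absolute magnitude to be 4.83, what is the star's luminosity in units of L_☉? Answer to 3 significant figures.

L/L_☉ ≈ 0.0141

d = 1/p = 1000/2.09 mas = 478.5 pc
M = m − 5 log₁₀ d + 5 = 17.86 − 5·2.6799 + 5 = 9.461
M − M_☉ = 9.461 − 4.83 = 4.631
L/L_☉ = 10^(−0.4 × 4.631) = 0.01405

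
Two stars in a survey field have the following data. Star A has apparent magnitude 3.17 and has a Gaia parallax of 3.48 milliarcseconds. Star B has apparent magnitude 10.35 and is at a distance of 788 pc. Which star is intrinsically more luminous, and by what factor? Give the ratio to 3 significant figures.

Star A is more luminous, by a factor of 99.0.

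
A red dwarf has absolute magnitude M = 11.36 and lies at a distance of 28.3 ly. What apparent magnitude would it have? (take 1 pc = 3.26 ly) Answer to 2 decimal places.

d = 28.3 ly / 3.26 = 8.681 pc
m = M + 5 log₁₀ d − 5 = 11.36 + 5·0.9386 − 5 = 11.053

m ≈ 11.05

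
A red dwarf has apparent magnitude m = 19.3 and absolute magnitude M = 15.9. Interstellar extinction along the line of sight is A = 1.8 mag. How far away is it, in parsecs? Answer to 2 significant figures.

d ≈ 21 pc

m − M = 5 log₁₀(d/10 pc) + A  ⇒  19.3 − (15.9) − 1.8 = 5 log₁₀(d/10)
1.600 = 5 log₁₀(d/10)
log₁₀ d = (m − M − A)/5 + 1 = 1.3200
d = 10^1.3200 = 20.89 pc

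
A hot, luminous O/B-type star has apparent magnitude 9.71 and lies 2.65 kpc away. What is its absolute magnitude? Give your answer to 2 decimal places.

d = 2.65 kpc = 2650 pc
5 log₁₀(d/10 pc) = 5 log₁₀(2650) − 5 = 12.116
M = m − 5 log₁₀(d/10) = 9.71 − 12.116 = -2.406

M ≈ -2.41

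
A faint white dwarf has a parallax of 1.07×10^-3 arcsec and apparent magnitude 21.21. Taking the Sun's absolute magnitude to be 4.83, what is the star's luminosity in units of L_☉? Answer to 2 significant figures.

d = 1/p = 1/1.07×10^-3″ = 934.6 pc
M = m − 5 log₁₀ d + 5 = 21.21 − 5·2.9706 + 5 = 11.357
M − M_☉ = 11.357 − 4.83 = 6.527
L/L_☉ = 10^(−0.4 × 6.527) = 2.450×10^-3

L/L_☉ ≈ 2.5×10^-3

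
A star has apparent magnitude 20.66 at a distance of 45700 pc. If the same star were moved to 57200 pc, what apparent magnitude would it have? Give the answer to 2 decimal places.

Flux ∝ 1/d², so Δm = 5 log₁₀(d₂/d₁) = 5 log₁₀(57200/45700) = 0.487
m₂ = m₁ + Δm = 20.66 + (0.487) = 21.147

m ≈ 21.15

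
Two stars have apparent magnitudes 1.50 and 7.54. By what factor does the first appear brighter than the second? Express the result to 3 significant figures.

261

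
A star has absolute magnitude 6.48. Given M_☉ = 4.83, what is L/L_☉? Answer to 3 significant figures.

L/L_☉ ≈ 0.219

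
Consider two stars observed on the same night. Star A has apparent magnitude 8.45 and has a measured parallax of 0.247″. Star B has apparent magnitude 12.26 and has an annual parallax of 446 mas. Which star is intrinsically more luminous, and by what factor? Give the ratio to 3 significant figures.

Star A: d = 1/p = 1/0.247″ = 4.049 pc
Star A: M = m − 5 log₁₀ d + 5 = 8.45 − 5·0.6073 + 5 = 10.413
Star B: p = 446 mas = 0.446″ → d = 1/p = 2.242 pc
Star B: M = m − 5 log₁₀ d + 5 = 12.26 − 5·0.3507 + 5 = 15.507
ΔM = M_A − M_B = 10.413 − (15.507) = -5.093; smaller M is more luminous → Star A.
L ratio = 10^(0.4 |ΔM|) = 10^2.037 = 109.0

Star A is more luminous, by a factor of 109.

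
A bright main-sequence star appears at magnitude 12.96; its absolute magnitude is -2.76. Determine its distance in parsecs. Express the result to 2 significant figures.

μ = m − M = 15.720
m − M = 5 log₁₀ d − 5
log₁₀ d = (m − M)/5 + 1 = 4.1440
d = 10^4.1440 = 13930 pc

d ≈ 14000 pc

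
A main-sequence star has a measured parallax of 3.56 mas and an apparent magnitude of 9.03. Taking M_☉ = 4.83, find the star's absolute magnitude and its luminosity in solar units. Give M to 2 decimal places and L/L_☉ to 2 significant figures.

M ≈ 1.79; L/L_☉ ≈ 16

d = 1/p = 1000/3.56 mas = 280.9 pc
M = m − 5 log₁₀ d + 5 = 9.03 − 5·2.4486 + 5 = 1.787
M − M_☉ = 1.787 − 4.83 = -3.043
L/L_☉ = 10^(−0.4 × -3.043) = 16.49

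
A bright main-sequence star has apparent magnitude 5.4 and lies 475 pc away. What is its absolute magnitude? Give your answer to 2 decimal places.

M ≈ -2.98

5 log₁₀(d/10 pc) = 5 log₁₀(475.0) − 5 = 8.383
M = m − 5 log₁₀(d/10) = 5.4 − 8.383 = -2.983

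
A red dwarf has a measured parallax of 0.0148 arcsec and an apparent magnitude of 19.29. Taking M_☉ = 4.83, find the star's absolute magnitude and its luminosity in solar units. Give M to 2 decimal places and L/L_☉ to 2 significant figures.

M ≈ 15.14; L/L_☉ ≈ 7.5×10^-5

d = 1/p = 1/0.0148″ = 67.57 pc
M = m − 5 log₁₀ d + 5 = 19.29 − 5·1.8297 + 5 = 15.141
M − M_☉ = 15.141 − 4.83 = 10.311
L/L_☉ = 10^(−0.4 × 10.311) = 7.507×10^-5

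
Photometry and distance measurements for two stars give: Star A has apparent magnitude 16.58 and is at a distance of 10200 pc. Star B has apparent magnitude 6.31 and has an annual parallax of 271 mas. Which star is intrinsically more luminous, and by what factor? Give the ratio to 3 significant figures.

Star A is more luminous, by a factor of 596.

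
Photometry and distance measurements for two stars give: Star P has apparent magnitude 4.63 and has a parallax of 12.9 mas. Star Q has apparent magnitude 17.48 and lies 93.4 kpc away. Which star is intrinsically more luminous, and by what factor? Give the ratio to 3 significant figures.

Star P: p = 12.9 mas = 0.0129″ → d = 1/p = 77.52 pc
Star P: M = m − 5 log₁₀ d + 5 = 4.63 − 5·1.8894 + 5 = 0.183
Star Q: d = 93.4 kpc = 93400 pc
Star Q: M = m − 5 log₁₀ d + 5 = 17.48 − 5·4.9703 + 5 = -2.372
ΔM = M_P − M_Q = 0.183 − (-2.372) = 2.555; smaller M is more luminous → Star Q.
L ratio = 10^(0.4 |ΔM|) = 10^1.022 = 10.52

Star Q is more luminous, by a factor of 10.5.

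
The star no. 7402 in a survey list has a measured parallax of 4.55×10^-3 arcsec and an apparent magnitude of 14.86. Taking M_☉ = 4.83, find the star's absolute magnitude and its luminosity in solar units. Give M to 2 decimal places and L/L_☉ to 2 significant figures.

M ≈ 8.15; L/L_☉ ≈ 0.047

d = 1/p = 1/4.55×10^-3″ = 219.8 pc
M = m − 5 log₁₀ d + 5 = 14.86 − 5·2.3420 + 5 = 8.150
M − M_☉ = 8.150 − 4.83 = 3.320
L/L_☉ = 10^(−0.4 × 3.320) = 0.04699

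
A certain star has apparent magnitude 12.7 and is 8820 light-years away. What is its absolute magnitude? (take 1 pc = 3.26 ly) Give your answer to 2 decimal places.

d = 8820 ly / 3.26 = 2706 pc
5 log₁₀(d/10 pc) = 5 log₁₀(2706) − 5 = 12.161
M = m − 5 log₁₀(d/10) = 12.7 − 12.161 = 0.539

M ≈ 0.54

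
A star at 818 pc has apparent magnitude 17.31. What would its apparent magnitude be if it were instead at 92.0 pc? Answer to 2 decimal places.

m ≈ 12.57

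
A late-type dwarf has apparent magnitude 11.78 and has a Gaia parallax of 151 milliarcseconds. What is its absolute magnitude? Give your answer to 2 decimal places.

M ≈ 12.67

p = 151 mas = 0.151″ → d = 1/p = 6.623 pc
5 log₁₀(d/10 pc) = 5 log₁₀(6.623) − 5 = -0.895
M = m − 5 log₁₀(d/10) = 11.78 + 0.895 = 12.675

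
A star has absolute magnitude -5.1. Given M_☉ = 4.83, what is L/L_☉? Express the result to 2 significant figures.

M − M_☉ = -5.1 − 4.83 = -9.930
L/L_☉ = 10^(−0.4 (M − M_☉)) = 10^3.972 = 9376

L/L_☉ ≈ 9400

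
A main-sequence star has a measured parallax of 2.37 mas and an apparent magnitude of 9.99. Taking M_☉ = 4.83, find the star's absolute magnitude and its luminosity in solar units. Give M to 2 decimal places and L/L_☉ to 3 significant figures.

M ≈ 1.86; L/L_☉ ≈ 15.4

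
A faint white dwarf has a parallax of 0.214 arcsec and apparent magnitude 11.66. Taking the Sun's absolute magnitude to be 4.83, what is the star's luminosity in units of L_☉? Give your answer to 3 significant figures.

L/L_☉ ≈ 4.05×10^-4

d = 1/p = 1/0.214″ = 4.673 pc
M = m − 5 log₁₀ d + 5 = 11.66 − 5·0.6696 + 5 = 13.312
M − M_☉ = 13.312 − 4.83 = 8.482
L/L_☉ = 10^(−0.4 × 8.482) = 4.047×10^-4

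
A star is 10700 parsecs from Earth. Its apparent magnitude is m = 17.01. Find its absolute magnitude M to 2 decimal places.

M ≈ 1.86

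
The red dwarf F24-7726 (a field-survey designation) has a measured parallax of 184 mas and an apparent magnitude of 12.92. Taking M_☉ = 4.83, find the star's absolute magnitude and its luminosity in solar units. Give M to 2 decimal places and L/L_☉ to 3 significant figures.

d = 1/p = 1000/184 mas = 5.435 pc
M = m − 5 log₁₀ d + 5 = 12.92 − 5·0.7352 + 5 = 14.244
M − M_☉ = 14.244 − 4.83 = 9.414
L/L_☉ = 10^(−0.4 × 9.414) = 1.715×10^-4

M ≈ 14.24; L/L_☉ ≈ 1.72×10^-4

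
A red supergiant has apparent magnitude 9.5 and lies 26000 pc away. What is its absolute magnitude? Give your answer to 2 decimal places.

M ≈ -7.57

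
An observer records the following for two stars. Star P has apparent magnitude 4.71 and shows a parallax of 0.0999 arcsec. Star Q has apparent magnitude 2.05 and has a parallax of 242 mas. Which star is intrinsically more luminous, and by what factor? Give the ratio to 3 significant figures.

Star P: d = 1/p = 1/0.0999″ = 10.01 pc
Star P: M = m − 5 log₁₀ d + 5 = 4.71 − 5·1.0004 + 5 = 4.708
Star Q: p = 242 mas = 0.242″ → d = 1/p = 4.132 pc
Star Q: M = m − 5 log₁₀ d + 5 = 2.05 − 5·0.6162 + 5 = 3.969
ΔM = M_P − M_Q = 4.708 − (3.969) = 0.739; smaller M is more luminous → Star Q.
L ratio = 10^(0.4 |ΔM|) = 10^0.296 = 1.975

Star Q is more luminous, by a factor of 1.97.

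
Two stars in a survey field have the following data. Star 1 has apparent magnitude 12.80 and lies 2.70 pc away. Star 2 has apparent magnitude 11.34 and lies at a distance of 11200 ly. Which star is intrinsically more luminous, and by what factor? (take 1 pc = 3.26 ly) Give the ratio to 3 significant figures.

Star 2 is more luminous, by a factor of 6.21×10^6.

Star 1: M = m − 5 log₁₀ d + 5 = 12.80 − 5·0.4314 + 5 = 15.643
Star 2: d = 11200 ly / 3.26 = 3436 pc
Star 2: M = m − 5 log₁₀ d + 5 = 11.34 − 5·3.5360 + 5 = -1.340
ΔM = M_1 − M_2 = 15.643 − (-1.340) = 16.983; smaller M is more luminous → Star 2.
L ratio = 10^(0.4 |ΔM|) = 10^6.793 = 6.213×10^6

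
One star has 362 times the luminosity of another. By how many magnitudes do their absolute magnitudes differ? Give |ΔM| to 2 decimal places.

|ΔM| ≈ 6.40

Pogson: ΔM = −2.5 log₁₀(ratio) = −2.5 log₁₀(362) = −2.5 × 2.5587 = -6.397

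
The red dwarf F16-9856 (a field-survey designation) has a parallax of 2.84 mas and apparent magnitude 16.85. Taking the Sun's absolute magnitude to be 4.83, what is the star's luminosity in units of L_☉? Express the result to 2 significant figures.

L/L_☉ ≈ 0.019

d = 1/p = 1000/2.84 mas = 352.1 pc
M = m − 5 log₁₀ d + 5 = 16.85 − 5·2.5467 + 5 = 9.117
M − M_☉ = 9.117 − 4.83 = 4.287
L/L_☉ = 10^(−0.4 × 4.287) = 0.01929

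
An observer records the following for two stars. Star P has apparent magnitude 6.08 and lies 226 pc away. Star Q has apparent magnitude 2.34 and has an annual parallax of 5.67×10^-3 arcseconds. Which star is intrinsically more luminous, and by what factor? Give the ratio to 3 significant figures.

Star Q is more luminous, by a factor of 19.1.

Star P: M = m − 5 log₁₀ d + 5 = 6.08 − 5·2.3541 + 5 = -0.691
Star Q: d = 1/p = 1/5.67×10^-3″ = 176.4 pc
Star Q: M = m − 5 log₁₀ d + 5 = 2.34 − 5·2.2464 + 5 = -3.892
ΔM = M_P − M_Q = -0.691 − (-3.892) = 3.202; smaller M is more luminous → Star Q.
L ratio = 10^(0.4 |ΔM|) = 10^1.281 = 19.08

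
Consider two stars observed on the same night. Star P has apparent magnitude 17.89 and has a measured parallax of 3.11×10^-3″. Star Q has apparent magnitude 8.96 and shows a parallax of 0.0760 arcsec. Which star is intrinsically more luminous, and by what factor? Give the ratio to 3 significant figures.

Star P: d = 1/p = 1/3.11×10^-3″ = 321.5 pc
Star P: M = m − 5 log₁₀ d + 5 = 17.89 − 5·2.5072 + 5 = 10.354
Star Q: d = 1/p = 1/0.0760″ = 13.16 pc
Star Q: M = m − 5 log₁₀ d + 5 = 8.96 − 5·1.1192 + 5 = 8.364
ΔM = M_P − M_Q = 10.354 − (8.364) = 1.990; smaller M is more luminous → Star Q.
L ratio = 10^(0.4 |ΔM|) = 10^0.796 = 6.250

Star Q is more luminous, by a factor of 6.25.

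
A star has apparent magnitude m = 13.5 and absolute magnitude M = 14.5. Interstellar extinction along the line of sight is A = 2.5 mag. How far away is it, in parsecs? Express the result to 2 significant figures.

d ≈ 2.0 pc

m − M = 5 log₁₀(d/10 pc) + A  ⇒  13.5 − (14.5) − 2.5 = 5 log₁₀(d/10)
-3.500 = 5 log₁₀(d/10)
log₁₀ d = (m − M − A)/5 + 1 = 0.3000
d = 10^0.3000 = 1.995 pc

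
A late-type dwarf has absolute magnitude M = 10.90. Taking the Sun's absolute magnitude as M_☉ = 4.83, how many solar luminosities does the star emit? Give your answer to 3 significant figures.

L/L_☉ ≈ 3.73×10^-3

M − M_☉ = 10.90 − 4.83 = 6.070
L/L_☉ = 10^(−0.4 (M − M_☉)) = 10^-2.428 = 3.733×10^-3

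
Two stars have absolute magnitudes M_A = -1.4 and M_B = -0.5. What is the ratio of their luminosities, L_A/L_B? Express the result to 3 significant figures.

L_A/L_B ≈ 2.29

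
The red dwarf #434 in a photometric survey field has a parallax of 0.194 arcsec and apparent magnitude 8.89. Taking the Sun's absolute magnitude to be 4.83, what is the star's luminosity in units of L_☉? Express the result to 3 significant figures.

L/L_☉ ≈ 6.32×10^-3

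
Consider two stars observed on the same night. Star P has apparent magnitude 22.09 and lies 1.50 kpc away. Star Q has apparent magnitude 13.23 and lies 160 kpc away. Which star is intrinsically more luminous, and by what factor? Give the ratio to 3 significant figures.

Star P: d = 1.50 kpc = 1500 pc
Star P: M = m − 5 log₁₀ d + 5 = 22.09 − 5·3.1761 + 5 = 11.210
Star Q: d = 160 kpc = 160000 pc
Star Q: M = m − 5 log₁₀ d + 5 = 13.23 − 5·5.2041 + 5 = -7.791
ΔM = M_P − M_Q = 11.210 − (-7.791) = 19.000; smaller M is more luminous → Star Q.
L ratio = 10^(0.4 |ΔM|) = 10^7.600 = 3.982×10^7

Star Q is more luminous, by a factor of 3.98×10^7.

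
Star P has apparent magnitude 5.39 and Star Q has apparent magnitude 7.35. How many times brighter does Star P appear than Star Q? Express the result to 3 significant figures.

6.08

Magnitude difference = -1.96
Flux ratio = 10^(−0.4 Δm) = 10^(−0.4 × -1.96) = 10^0.784 = 6.081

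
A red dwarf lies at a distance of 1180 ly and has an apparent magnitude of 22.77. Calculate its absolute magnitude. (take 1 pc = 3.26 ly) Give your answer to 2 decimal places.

d = 1180 ly / 3.26 = 362.0 pc
5 log₁₀(d/10 pc) = 5 log₁₀(362.0) − 5 = 7.793
M = m − 5 log₁₀(d/10) = 22.77 − 7.793 = 14.977

M ≈ 14.98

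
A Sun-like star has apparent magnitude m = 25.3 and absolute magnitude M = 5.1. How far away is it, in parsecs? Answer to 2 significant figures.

Distance modulus: m − M = 25.3 − (5.1) = 20.200
m − M = 5 log₁₀ d − 5
log₁₀ d = (m − M)/5 + 1 = 5.0400
d = 10^5.0400 = 109600 pc

d ≈ 110000 pc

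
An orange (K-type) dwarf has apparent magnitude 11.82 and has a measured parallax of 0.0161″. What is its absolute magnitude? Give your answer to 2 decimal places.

d = 1/p = 1/0.0161″ = 62.11 pc
5 log₁₀(d/10 pc) = 5 log₁₀(62.11) − 5 = 3.966
M = m − 5 log₁₀(d/10) = 11.82 − 3.966 = 7.854

M ≈ 7.85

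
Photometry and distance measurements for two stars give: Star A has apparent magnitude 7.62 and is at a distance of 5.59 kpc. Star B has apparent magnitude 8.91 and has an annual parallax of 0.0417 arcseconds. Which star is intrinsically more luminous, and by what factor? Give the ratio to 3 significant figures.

Star A is more luminous, by a factor of 178000.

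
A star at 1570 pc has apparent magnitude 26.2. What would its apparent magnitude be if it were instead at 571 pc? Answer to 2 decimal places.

m ≈ 24.00

Flux ∝ 1/d², so Δm = 5 log₁₀(d₂/d₁) = 5 log₁₀(571/1570) = -2.196
m₂ = m₁ + Δm = 26.2 + (-2.196) = 24.004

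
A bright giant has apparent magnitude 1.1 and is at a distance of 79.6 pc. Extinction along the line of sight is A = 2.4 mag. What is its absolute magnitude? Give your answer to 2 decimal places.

M ≈ -5.80

5 log₁₀(d/10 pc) = 5 log₁₀(79.60) − 5 = 4.505
M = m − 5 log₁₀(d/10) − A = 1.1 − 4.505 − 2.4 = -5.805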